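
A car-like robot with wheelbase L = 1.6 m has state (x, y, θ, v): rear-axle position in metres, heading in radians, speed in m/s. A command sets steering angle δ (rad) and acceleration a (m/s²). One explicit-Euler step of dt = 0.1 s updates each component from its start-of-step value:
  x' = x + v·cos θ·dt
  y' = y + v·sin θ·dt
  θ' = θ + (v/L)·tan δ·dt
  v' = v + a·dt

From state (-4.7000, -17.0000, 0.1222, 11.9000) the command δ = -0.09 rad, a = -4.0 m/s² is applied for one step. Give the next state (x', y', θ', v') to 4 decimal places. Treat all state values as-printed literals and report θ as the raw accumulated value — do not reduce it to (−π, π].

(-3.5189, -16.8549, 0.0551, 11.5000)

x' = -4.7000 + 11.9000·cos(0.1222)·0.1 = -3.5189
y' = -17.0000 + 11.9000·sin(0.1222)·0.1 = -16.8549
θ' = 0.1222 + (11.9000/1.6)·tan(-0.09)·0.1 = 0.0551
v' = 11.9000 − 4.0000·0.1 = 11.5000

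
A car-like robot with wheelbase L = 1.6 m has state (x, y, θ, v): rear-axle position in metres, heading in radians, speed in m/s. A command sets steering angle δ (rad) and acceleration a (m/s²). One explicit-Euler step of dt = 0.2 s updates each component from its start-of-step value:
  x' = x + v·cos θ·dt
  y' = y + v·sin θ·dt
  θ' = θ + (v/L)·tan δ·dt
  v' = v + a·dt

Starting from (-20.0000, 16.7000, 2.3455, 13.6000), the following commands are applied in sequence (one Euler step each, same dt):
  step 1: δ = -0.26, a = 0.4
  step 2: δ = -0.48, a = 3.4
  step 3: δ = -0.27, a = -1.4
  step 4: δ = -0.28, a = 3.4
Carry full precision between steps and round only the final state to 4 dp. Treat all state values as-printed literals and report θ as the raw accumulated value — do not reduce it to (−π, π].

(-18.7625, 25.0256, 0.0001, 14.7600)

after step 1 (δ=-0.26, a=0.4): (-21.902652, 18.643789, 1.893263, 13.680000)
after step 2 (δ=-0.48, a=3.4): (-22.769710, 21.238766, 1.003019, 14.360000)
after step 3 (δ=-0.27, a=-1.4): (-21.225265, 23.660144, 0.506238, 14.080000)
after step 4 (δ=-0.28, a=3.4): (-18.762462, 25.025596, 0.000142, 14.760000)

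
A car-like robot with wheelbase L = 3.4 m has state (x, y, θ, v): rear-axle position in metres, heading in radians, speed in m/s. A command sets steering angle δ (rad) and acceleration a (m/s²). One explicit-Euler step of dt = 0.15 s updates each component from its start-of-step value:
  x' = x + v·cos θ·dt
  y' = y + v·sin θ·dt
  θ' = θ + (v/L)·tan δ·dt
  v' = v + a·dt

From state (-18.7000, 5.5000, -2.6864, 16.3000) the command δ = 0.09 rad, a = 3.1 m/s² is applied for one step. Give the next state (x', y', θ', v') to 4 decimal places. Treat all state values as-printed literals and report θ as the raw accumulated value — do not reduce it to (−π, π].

(-20.8960, 4.4251, -2.6215, 16.7650)

x' = -18.7000 + 16.3000·cos(-2.6864)·0.15 = -20.8960
y' = 5.5000 + 16.3000·sin(-2.6864)·0.15 = 4.4251
θ' = -2.6864 + (16.3000/3.4)·tan(0.09)·0.15 = -2.6215
v' = 16.3000 + 3.1000·0.15 = 16.7650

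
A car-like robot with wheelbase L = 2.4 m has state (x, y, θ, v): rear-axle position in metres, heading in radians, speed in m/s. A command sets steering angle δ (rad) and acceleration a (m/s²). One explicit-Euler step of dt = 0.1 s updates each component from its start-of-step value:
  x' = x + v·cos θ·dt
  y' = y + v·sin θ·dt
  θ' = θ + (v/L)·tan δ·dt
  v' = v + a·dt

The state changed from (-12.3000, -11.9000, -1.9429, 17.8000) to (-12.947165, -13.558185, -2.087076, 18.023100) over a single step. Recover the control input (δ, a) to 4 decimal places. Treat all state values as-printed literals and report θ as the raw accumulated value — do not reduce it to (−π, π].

δ = -0.1920, a = 2.2310

a = (v'−v)/dt = (0.223100)/0.1 = 2.2310
Δθ = θ'−θ = -0.144176;  (v·dt/L) = 17.8000·0.1/2.4 = 0.741667
tan δ = Δθ·L/(v·dt) = -0.194395  →  δ = -0.1920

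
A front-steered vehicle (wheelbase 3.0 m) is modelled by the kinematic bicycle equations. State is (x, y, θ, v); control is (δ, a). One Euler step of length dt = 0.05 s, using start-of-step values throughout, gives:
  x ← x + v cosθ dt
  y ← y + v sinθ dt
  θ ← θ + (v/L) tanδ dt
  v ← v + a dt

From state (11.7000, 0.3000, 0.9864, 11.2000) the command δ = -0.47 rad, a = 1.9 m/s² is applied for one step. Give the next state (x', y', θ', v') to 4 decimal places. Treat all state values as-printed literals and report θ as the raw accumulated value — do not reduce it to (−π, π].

x' = 11.7000 + 11.2000·cos(0.9864)·0.05 = 12.0089
y' = 0.3000 + 11.2000·sin(0.9864)·0.05 = 0.7671
θ' = 0.9864 + (11.2000/3.0)·tan(-0.47)·0.05 = 0.8916
v' = 11.2000 + 1.9000·0.05 = 11.2950

(12.0089, 0.7671, 0.8916, 11.2950)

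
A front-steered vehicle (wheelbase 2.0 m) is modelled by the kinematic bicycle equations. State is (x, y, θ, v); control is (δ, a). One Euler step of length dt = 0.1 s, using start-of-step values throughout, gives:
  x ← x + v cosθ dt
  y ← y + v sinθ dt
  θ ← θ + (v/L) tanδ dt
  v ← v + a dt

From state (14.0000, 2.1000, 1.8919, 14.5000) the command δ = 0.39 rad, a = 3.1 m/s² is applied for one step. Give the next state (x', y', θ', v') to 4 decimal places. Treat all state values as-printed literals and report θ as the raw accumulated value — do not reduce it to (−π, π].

x' = 14.0000 + 14.5000·cos(1.8919)·0.1 = 13.5424
y' = 2.1000 + 14.5000·sin(1.8919)·0.1 = 3.4759
θ' = 1.8919 + (14.5000/2.0)·tan(0.39)·0.1 = 2.1899
v' = 14.5000 + 3.1000·0.1 = 14.8100

(13.5424, 3.4759, 2.1899, 14.8100)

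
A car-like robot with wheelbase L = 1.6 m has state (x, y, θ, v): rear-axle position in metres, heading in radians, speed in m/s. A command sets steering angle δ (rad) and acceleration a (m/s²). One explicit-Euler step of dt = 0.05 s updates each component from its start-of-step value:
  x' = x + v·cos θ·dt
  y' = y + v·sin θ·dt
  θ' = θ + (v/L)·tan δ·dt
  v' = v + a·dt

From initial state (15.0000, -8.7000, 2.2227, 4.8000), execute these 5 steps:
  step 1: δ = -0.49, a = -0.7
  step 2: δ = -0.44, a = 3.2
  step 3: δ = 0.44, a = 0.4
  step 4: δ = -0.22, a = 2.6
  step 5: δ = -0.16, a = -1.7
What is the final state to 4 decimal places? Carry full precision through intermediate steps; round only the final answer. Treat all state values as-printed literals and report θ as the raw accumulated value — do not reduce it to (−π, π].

after step 1 (δ=-0.49, a=-0.7): (14.854392, -8.509217, 2.142692, 4.765000)
after step 2 (δ=-0.44, a=3.2): (14.725445, -8.308878, 2.072590, 4.925000)
after step 3 (δ=0.44, a=0.4): (14.606999, -8.092985, 2.145046, 4.945000)
after step 4 (δ=-0.22, a=2.6): (14.472691, -7.885394, 2.110489, 5.075000)
after step 5 (δ=-0.16, a=-1.7): (14.342296, -7.667710, 2.084896, 4.990000)

(14.3423, -7.6677, 2.0849, 4.9900)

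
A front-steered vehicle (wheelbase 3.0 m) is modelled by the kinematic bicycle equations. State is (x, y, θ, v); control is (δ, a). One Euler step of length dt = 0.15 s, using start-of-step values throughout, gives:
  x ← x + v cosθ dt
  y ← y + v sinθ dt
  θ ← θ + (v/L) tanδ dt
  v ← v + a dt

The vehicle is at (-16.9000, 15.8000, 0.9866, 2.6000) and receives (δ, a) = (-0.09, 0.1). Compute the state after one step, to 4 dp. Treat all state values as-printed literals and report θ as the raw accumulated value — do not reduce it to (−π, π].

(-16.6849, 16.1253, 0.9749, 2.6150)

x' = -16.9000 + 2.6000·cos(0.9866)·0.15 = -16.6849
y' = 15.8000 + 2.6000·sin(0.9866)·0.15 = 16.1253
θ' = 0.9866 + (2.6000/3.0)·tan(-0.09)·0.15 = 0.9749
v' = 2.6000 + 0.1000·0.15 = 2.6150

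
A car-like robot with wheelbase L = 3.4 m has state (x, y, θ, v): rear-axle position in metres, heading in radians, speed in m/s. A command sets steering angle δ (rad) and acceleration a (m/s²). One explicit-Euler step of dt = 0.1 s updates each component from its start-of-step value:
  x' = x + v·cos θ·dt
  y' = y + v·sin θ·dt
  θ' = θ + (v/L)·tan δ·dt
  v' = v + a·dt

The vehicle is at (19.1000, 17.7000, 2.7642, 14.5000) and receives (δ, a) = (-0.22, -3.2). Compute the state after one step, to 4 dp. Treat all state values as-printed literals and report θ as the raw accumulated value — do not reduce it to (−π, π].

(17.7520, 18.2343, 2.6688, 14.1800)

x' = 19.1000 + 14.5000·cos(2.7642)·0.1 = 17.7520
y' = 17.7000 + 14.5000·sin(2.7642)·0.1 = 18.2343
θ' = 2.7642 + (14.5000/3.4)·tan(-0.22)·0.1 = 2.6688
v' = 14.5000 − 3.2000·0.1 = 14.1800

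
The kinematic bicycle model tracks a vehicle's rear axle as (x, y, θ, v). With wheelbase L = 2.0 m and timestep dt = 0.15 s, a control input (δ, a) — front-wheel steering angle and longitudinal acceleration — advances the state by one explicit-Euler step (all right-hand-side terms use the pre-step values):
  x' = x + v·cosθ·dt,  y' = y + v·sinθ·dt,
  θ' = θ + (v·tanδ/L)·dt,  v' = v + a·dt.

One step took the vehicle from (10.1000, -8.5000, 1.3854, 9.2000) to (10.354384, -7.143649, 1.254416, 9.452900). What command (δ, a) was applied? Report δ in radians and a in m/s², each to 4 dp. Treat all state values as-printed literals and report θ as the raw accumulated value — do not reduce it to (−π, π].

δ = -0.1876, a = 1.6860

a = (v'−v)/dt = (0.252900)/0.15 = 1.6860
Δθ = θ'−θ = -0.130984;  (v·dt/L) = 9.2000·0.15/2.0 = 0.690000
tan δ = Δθ·L/(v·dt) = -0.189832  →  δ = -0.1876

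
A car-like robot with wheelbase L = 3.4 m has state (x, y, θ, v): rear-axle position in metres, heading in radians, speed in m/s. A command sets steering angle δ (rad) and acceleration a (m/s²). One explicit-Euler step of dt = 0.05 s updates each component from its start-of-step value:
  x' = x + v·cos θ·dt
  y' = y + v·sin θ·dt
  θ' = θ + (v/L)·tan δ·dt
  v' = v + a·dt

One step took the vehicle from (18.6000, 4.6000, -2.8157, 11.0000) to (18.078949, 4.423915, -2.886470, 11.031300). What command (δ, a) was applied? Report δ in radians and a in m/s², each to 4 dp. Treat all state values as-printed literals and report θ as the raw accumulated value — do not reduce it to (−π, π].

δ = -0.4124, a = 0.6260

a = (v'−v)/dt = (0.031300)/0.05 = 0.6260
Δθ = θ'−θ = -0.070770;  (v·dt/L) = 11.0000·0.05/3.4 = 0.161765
tan δ = Δθ·L/(v·dt) = -0.437487  →  δ = -0.4124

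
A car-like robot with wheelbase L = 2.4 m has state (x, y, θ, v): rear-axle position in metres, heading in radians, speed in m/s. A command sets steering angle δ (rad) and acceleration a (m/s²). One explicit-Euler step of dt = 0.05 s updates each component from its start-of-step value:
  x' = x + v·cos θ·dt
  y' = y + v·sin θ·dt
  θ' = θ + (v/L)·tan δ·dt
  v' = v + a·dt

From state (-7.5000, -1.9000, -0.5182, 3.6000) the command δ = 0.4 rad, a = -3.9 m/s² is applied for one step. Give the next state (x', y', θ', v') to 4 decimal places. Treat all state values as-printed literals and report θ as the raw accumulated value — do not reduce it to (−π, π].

x' = -7.5000 + 3.6000·cos(-0.5182)·0.05 = -7.3436
y' = -1.9000 + 3.6000·sin(-0.5182)·0.05 = -1.9892
θ' = -0.5182 + (3.6000/2.4)·tan(0.4)·0.05 = -0.4865
v' = 3.6000 − 3.9000·0.05 = 3.4050

(-7.3436, -1.9892, -0.4865, 3.4050)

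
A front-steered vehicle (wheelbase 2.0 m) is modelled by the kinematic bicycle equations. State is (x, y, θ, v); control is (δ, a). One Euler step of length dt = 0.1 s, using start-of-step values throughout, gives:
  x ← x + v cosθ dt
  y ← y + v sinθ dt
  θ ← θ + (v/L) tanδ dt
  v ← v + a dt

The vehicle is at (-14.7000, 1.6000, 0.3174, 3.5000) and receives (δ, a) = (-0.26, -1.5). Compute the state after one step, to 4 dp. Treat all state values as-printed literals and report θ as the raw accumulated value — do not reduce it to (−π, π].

x' = -14.7000 + 3.5000·cos(0.3174)·0.1 = -14.3675
y' = 1.6000 + 3.5000·sin(0.3174)·0.1 = 1.7092
θ' = 0.3174 + (3.5000/2.0)·tan(-0.26)·0.1 = 0.2708
v' = 3.5000 − 1.5000·0.1 = 3.3500

(-14.3675, 1.7092, 0.2708, 3.3500)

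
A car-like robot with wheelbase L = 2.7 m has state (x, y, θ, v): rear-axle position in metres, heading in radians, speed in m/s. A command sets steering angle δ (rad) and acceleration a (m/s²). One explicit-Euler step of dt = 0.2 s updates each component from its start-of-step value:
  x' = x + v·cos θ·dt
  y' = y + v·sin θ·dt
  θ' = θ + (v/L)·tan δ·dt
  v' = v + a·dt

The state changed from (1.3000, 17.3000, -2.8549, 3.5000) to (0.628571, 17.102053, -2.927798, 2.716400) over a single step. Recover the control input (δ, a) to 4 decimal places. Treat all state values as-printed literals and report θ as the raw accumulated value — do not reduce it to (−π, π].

δ = -0.2741, a = -3.9180

a = (v'−v)/dt = (-0.783600)/0.2 = -3.9180
Δθ = θ'−θ = -0.072898;  (v·dt/L) = 3.5000·0.2/2.7 = 0.259259
tan δ = Δθ·L/(v·dt) = -0.281178  →  δ = -0.2741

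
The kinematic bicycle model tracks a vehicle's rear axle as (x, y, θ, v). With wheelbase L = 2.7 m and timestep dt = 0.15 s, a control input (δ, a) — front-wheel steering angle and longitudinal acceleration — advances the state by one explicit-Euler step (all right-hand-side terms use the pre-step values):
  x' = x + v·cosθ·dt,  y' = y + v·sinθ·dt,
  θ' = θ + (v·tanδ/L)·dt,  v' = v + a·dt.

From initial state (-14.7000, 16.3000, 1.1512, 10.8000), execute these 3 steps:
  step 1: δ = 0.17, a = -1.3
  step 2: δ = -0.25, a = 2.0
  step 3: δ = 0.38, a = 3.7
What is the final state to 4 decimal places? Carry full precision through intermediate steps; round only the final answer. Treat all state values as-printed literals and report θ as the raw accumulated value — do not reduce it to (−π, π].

(-12.8083, 20.7517, 1.3457, 11.4600)

after step 1 (δ=0.17, a=-1.3): (-14.040025, 17.779471, 1.254194, 10.605000)
after step 2 (δ=-0.25, a=2.0): (-13.544762, 19.291158, 1.103755, 10.905000)
after step 3 (δ=0.38, a=3.7): (-12.808272, 20.751727, 1.345733, 11.460000)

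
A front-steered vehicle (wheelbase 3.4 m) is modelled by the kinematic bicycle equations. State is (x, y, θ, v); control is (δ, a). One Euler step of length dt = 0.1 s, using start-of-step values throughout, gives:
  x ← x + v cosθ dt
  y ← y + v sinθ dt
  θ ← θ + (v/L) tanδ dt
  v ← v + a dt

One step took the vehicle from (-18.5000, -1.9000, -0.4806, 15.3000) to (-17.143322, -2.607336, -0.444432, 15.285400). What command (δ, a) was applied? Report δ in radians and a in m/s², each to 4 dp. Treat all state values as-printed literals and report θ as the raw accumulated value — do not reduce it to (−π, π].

a = (v'−v)/dt = (-0.014600)/0.1 = -0.1460
Δθ = θ'−θ = 0.036168;  (v·dt/L) = 15.3000·0.1/3.4 = 0.450000
tan δ = Δθ·L/(v·dt) = 0.080373  →  δ = 0.0802

δ = 0.0802, a = -0.1460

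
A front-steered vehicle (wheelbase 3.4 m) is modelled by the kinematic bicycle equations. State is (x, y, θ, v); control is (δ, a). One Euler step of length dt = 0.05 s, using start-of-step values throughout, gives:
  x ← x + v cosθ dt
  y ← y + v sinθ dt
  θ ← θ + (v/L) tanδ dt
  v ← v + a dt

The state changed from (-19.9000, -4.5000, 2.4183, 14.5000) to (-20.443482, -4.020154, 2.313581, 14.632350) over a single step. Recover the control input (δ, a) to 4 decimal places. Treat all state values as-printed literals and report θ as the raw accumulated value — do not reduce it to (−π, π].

a = (v'−v)/dt = (0.132350)/0.05 = 2.6470
Δθ = θ'−θ = -0.104719;  (v·dt/L) = 14.5000·0.05/3.4 = 0.213235
tan δ = Δθ·L/(v·dt) = -0.491096  →  δ = -0.4565

δ = -0.4565, a = 2.6470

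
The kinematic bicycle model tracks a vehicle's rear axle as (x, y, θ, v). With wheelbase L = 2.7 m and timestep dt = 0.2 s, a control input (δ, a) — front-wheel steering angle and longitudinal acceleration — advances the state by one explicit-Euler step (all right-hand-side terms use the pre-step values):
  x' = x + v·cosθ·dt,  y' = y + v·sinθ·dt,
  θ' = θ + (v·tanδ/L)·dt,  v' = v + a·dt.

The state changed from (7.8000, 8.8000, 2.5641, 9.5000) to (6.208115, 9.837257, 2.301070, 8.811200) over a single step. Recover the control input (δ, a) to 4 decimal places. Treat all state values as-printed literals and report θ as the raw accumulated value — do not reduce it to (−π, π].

δ = -0.3577, a = -3.4440

a = (v'−v)/dt = (-0.688800)/0.2 = -3.4440
Δθ = θ'−θ = -0.263030;  (v·dt/L) = 9.5000·0.2/2.7 = 0.703704
tan δ = Δθ·L/(v·dt) = -0.373779  →  δ = -0.3577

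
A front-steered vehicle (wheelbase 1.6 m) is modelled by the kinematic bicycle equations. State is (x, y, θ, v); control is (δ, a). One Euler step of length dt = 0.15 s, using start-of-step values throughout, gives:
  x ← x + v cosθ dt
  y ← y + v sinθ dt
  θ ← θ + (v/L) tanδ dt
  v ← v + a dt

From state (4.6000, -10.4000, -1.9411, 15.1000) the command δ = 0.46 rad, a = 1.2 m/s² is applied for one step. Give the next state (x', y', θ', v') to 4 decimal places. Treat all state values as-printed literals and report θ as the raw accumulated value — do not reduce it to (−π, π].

(3.7803, -12.5115, -1.2397, 15.2800)

x' = 4.6000 + 15.1000·cos(-1.9411)·0.15 = 3.7803
y' = -10.4000 + 15.1000·sin(-1.9411)·0.15 = -12.5115
θ' = -1.9411 + (15.1000/1.6)·tan(0.46)·0.15 = -1.2397
v' = 15.1000 + 1.2000·0.15 = 15.2800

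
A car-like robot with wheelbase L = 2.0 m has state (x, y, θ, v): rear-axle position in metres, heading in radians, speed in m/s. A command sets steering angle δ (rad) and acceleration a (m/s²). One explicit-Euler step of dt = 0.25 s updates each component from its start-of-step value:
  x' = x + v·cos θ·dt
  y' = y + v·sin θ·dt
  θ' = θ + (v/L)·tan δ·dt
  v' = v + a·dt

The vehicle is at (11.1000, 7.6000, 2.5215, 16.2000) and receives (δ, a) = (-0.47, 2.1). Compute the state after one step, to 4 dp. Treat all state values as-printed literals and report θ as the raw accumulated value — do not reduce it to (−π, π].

x' = 11.1000 + 16.2000·cos(2.5215)·0.25 = 7.8040
y' = 7.6000 + 16.2000·sin(2.5215)·0.25 = 9.9535
θ' = 2.5215 + (16.2000/2.0)·tan(-0.47)·0.25 = 1.4929
v' = 16.2000 + 2.1000·0.25 = 16.7250

(7.8040, 9.9535, 1.4929, 16.7250)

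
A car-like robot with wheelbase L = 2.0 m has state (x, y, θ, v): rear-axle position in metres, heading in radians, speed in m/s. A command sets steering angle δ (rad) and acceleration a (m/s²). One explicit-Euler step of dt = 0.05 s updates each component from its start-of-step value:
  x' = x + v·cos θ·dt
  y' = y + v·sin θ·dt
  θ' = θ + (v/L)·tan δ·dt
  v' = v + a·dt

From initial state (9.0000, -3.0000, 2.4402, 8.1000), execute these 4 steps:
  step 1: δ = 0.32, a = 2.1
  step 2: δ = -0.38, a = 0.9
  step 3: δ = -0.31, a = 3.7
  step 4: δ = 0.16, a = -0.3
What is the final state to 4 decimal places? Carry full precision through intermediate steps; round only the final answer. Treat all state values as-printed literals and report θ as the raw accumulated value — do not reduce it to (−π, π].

after step 1 (δ=0.32, a=2.1): (8.690603, -2.738661, 2.507306, 8.205000)
after step 2 (δ=-0.38, a=0.9): (8.360148, -2.495545, 2.425377, 8.250000)
after step 3 (δ=-0.31, a=3.7): (8.049001, -2.224725, 2.359309, 8.435000)
after step 4 (δ=0.16, a=-0.3): (7.749852, -1.927433, 2.393340, 8.420000)

(7.7499, -1.9274, 2.3933, 8.4200)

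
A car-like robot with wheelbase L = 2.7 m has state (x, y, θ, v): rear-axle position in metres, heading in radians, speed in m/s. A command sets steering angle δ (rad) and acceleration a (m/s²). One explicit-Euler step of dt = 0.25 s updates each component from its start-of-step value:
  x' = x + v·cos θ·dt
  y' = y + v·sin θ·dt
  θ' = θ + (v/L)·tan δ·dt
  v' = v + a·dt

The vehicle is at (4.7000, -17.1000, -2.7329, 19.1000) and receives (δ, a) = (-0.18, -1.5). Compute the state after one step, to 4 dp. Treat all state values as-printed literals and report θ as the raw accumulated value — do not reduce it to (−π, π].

(0.3183, -18.9976, -3.0547, 18.7250)

x' = 4.7000 + 19.1000·cos(-2.7329)·0.25 = 0.3183
y' = -17.1000 + 19.1000·sin(-2.7329)·0.25 = -18.9976
θ' = -2.7329 + (19.1000/2.7)·tan(-0.18)·0.25 = -3.0547
v' = 19.1000 − 1.5000·0.25 = 18.7250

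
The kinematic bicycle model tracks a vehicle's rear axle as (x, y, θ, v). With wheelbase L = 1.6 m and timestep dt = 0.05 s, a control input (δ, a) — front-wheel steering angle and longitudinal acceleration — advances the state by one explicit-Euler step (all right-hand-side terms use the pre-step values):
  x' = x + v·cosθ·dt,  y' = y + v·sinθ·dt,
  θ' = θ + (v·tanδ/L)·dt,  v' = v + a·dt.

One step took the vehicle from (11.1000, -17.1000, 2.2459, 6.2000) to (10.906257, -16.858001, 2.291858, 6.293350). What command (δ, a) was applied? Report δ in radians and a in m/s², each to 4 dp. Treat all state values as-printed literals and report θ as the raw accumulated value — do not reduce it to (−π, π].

a = (v'−v)/dt = (0.093350)/0.05 = 1.8670
Δθ = θ'−θ = 0.045958;  (v·dt/L) = 6.2000·0.05/1.6 = 0.193750
tan δ = Δθ·L/(v·dt) = 0.237203  →  δ = 0.2329

δ = 0.2329, a = 1.8670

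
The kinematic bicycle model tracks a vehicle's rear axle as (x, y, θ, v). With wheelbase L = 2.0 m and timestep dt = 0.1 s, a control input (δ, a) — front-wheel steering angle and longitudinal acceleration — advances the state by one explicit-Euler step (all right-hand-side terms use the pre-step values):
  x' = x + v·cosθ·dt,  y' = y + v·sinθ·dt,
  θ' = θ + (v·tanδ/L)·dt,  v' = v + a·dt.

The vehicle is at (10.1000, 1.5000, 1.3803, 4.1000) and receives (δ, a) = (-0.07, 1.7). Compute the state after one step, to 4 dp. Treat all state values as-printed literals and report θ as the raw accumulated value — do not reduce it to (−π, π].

x' = 10.1000 + 4.1000·cos(1.3803)·0.1 = 10.1776
y' = 1.5000 + 4.1000·sin(1.3803)·0.1 = 1.9026
θ' = 1.3803 + (4.1000/2.0)·tan(-0.07)·0.1 = 1.3659
v' = 4.1000 + 1.7000·0.1 = 4.2700

(10.1776, 1.9026, 1.3659, 4.2700)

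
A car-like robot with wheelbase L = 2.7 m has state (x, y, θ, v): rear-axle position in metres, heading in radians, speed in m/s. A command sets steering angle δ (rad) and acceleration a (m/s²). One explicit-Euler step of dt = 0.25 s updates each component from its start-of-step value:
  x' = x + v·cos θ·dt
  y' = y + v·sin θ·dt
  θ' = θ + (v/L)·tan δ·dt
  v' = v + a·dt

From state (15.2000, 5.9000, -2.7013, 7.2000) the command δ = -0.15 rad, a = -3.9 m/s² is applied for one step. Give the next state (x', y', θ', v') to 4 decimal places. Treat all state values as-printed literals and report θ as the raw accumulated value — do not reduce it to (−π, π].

x' = 15.2000 + 7.2000·cos(-2.7013)·0.25 = 13.5717
y' = 5.9000 + 7.2000·sin(-2.7013)·0.25 = 5.1328
θ' = -2.7013 + (7.2000/2.7)·tan(-0.15)·0.25 = -2.8021
v' = 7.2000 − 3.9000·0.25 = 6.2250

(13.5717, 5.1328, -2.8021, 6.2250)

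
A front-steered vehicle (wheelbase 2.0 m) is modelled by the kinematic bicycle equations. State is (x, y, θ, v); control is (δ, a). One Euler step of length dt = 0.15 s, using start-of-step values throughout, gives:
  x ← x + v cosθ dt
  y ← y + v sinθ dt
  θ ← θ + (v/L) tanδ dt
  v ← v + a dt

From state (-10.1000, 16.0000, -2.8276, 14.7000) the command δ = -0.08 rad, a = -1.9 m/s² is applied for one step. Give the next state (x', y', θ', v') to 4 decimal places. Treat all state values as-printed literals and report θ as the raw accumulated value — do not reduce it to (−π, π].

x' = -10.1000 + 14.7000·cos(-2.8276)·0.15 = -12.1972
y' = 16.0000 + 14.7000·sin(-2.8276)·0.15 = 15.3190
θ' = -2.8276 + (14.7000/2.0)·tan(-0.08)·0.15 = -2.9160
v' = 14.7000 − 1.9000·0.15 = 14.4150

(-12.1972, 15.3190, -2.9160, 14.4150)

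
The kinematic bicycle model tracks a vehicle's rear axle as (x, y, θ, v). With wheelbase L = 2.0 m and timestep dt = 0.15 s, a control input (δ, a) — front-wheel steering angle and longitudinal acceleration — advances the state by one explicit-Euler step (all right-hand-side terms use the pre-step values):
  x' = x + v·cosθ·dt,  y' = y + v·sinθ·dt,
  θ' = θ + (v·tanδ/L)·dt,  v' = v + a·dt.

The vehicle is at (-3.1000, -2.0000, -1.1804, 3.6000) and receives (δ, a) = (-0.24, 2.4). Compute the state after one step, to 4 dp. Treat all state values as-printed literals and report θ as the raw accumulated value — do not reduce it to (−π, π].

(-2.8945, -2.4994, -1.2465, 3.9600)

x' = -3.1000 + 3.6000·cos(-1.1804)·0.15 = -2.8945
y' = -2.0000 + 3.6000·sin(-1.1804)·0.15 = -2.4994
θ' = -1.1804 + (3.6000/2.0)·tan(-0.24)·0.15 = -1.2465
v' = 3.6000 + 2.4000·0.15 = 3.9600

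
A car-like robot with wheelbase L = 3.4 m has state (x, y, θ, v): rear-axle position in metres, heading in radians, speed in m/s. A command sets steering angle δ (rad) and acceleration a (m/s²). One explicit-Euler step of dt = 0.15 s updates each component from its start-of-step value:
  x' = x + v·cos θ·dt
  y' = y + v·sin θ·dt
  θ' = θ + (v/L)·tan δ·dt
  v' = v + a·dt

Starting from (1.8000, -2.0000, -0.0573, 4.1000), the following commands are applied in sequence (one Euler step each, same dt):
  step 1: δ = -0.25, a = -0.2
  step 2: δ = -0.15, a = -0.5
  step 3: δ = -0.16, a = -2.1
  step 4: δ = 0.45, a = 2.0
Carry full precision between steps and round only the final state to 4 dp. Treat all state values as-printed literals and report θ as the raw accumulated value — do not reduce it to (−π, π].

after step 1 (δ=-0.25, a=-0.2): (2.413991, -2.035220, -0.103487, 4.070000)
after step 2 (δ=-0.15, a=-0.5): (3.021224, -2.098286, -0.130625, 3.995000)
after step 3 (δ=-0.16, a=-2.1): (3.615369, -2.176341, -0.159068, 3.680000)
after step 4 (δ=0.45, a=2.0): (4.160401, -2.263776, -0.080642, 3.980000)

(4.1604, -2.2638, -0.0806, 3.9800)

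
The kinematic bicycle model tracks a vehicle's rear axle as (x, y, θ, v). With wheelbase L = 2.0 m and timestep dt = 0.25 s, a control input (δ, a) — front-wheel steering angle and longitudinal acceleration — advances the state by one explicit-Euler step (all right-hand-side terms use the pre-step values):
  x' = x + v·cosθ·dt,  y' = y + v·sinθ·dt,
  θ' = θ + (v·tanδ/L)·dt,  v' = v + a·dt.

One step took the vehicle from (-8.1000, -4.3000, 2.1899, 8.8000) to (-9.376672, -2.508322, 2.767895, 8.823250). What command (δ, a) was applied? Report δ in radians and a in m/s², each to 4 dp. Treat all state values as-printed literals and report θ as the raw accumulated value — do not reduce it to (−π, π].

a = (v'−v)/dt = (0.023250)/0.25 = 0.0930
Δθ = θ'−θ = 0.577995;  (v·dt/L) = 8.8000·0.25/2.0 = 1.100000
tan δ = Δθ·L/(v·dt) = 0.525450  →  δ = 0.4838

δ = 0.4838, a = 0.0930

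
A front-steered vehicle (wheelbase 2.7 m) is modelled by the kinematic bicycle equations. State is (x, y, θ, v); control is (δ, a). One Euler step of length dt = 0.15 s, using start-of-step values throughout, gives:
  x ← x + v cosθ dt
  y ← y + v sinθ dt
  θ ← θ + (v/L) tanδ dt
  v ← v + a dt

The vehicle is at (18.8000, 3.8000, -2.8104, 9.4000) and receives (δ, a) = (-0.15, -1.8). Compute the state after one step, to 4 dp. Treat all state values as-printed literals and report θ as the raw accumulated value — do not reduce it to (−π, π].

x' = 18.8000 + 9.4000·cos(-2.8104)·0.15 = 17.4666
y' = 3.8000 + 9.4000·sin(-2.8104)·0.15 = 3.3415
θ' = -2.8104 + (9.4000/2.7)·tan(-0.15)·0.15 = -2.8893
v' = 9.4000 − 1.8000·0.15 = 9.1300

(17.4666, 3.3415, -2.8893, 9.1300)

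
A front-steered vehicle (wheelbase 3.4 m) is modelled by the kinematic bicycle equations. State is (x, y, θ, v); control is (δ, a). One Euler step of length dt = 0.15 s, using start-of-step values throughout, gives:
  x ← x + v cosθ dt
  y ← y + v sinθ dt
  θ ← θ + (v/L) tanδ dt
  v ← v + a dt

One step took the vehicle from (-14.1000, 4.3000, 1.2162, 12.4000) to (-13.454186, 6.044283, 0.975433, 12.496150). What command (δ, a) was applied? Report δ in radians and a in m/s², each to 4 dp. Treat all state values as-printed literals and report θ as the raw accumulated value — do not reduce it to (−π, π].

δ = -0.4146, a = 0.6410

a = (v'−v)/dt = (0.096150)/0.15 = 0.6410
Δθ = θ'−θ = -0.240767;  (v·dt/L) = 12.4000·0.15/3.4 = 0.547059
tan δ = Δθ·L/(v·dt) = -0.440112  →  δ = -0.4146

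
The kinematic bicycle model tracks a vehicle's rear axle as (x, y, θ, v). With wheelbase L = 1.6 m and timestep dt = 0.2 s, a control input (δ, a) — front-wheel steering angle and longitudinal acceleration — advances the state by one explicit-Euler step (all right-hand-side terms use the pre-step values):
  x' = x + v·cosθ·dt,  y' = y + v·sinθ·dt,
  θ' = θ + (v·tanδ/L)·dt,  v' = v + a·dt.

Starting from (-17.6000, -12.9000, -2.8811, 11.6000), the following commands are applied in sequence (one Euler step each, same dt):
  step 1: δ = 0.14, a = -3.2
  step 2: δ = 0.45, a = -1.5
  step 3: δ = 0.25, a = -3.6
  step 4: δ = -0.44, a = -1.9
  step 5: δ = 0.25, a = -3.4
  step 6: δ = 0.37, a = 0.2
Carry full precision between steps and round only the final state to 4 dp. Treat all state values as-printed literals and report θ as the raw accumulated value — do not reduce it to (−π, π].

after step 1 (δ=0.14, a=-3.2): (-19.841731, -13.497531, -2.676763, 10.960000)
after step 2 (δ=0.45, a=-1.5): (-21.801155, -14.480140, -2.014978, 10.660000)
after step 3 (δ=0.25, a=-3.6): (-22.717316, -16.405256, -1.674735, 9.940000)
after step 4 (δ=-0.44, a=-1.9): (-22.923574, -18.382528, -2.259680, 9.560000)
after step 5 (δ=0.25, a=-3.4): (-24.138985, -19.858508, -1.954546, 8.880000)
after step 6 (δ=0.37, a=0.2): (-24.803919, -21.505335, -1.524018, 8.920000)

(-24.8039, -21.5053, -1.5240, 8.9200)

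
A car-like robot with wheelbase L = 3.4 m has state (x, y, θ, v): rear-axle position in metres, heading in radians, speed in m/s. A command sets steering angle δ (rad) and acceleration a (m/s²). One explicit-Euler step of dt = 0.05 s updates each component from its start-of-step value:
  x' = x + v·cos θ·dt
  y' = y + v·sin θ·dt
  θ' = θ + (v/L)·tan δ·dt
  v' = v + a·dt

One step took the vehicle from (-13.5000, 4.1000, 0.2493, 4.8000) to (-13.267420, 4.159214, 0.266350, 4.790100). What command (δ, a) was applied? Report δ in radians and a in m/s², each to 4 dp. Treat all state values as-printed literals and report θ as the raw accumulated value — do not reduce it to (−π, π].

a = (v'−v)/dt = (-0.009900)/0.05 = -0.1980
Δθ = θ'−θ = 0.017050;  (v·dt/L) = 4.8000·0.05/3.4 = 0.070588
tan δ = Δθ·L/(v·dt) = 0.241542  →  δ = 0.2370

δ = 0.2370, a = -0.1980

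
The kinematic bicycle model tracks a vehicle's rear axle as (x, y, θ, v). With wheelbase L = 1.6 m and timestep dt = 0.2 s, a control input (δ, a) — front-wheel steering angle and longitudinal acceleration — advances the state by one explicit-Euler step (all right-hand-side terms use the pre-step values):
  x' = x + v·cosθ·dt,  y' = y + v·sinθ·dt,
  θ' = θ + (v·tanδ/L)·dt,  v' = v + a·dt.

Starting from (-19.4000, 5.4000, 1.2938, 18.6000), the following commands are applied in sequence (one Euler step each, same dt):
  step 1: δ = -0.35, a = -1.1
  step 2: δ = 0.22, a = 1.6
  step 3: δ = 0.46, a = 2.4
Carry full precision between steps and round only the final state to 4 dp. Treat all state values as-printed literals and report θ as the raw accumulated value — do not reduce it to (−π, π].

(-12.9165, 13.6223, 2.1170, 19.1800)

after step 1 (δ=-0.35, a=-1.1): (-18.382700, 8.978198, 0.445109, 18.380000)
after step 2 (δ=0.22, a=1.6): (-15.064875, 10.560922, 0.958874, 18.700000)
after step 3 (δ=0.46, a=2.4): (-12.916463, 13.622282, 2.116986, 19.180000)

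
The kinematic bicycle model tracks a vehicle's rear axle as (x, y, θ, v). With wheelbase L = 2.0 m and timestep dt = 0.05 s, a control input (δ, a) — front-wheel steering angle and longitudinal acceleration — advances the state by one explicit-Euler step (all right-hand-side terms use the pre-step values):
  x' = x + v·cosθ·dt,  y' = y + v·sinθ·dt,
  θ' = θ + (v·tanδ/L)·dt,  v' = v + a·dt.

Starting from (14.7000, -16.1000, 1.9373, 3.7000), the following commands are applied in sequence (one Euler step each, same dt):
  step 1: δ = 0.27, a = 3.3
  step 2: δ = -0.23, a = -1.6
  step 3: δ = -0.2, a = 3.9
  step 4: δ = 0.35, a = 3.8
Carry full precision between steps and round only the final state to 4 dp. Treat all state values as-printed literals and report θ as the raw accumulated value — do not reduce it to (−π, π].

(14.4232, -15.3853, 1.9574, 4.1700)

after step 1 (δ=0.27, a=3.3): (14.633705, -15.927287, 1.962900, 3.865000)
after step 2 (δ=-0.23, a=-1.6): (14.559857, -15.748703, 1.940276, 3.785000)
after step 3 (δ=-0.2, a=3.9): (14.491513, -15.572224, 1.921095, 3.980000)
after step 4 (δ=0.35, a=3.8): (14.423221, -15.385310, 1.957415, 4.170000)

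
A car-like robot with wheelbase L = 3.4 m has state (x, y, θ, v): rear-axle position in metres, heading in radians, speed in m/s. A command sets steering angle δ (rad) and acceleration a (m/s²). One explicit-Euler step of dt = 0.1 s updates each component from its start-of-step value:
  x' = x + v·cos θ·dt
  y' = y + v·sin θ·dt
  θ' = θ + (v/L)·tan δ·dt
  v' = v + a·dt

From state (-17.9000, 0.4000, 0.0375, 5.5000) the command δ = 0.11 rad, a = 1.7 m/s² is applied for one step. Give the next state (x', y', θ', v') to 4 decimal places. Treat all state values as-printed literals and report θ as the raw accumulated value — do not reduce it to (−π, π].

x' = -17.9000 + 5.5000·cos(0.0375)·0.1 = -17.3504
y' = 0.4000 + 5.5000·sin(0.0375)·0.1 = 0.4206
θ' = 0.0375 + (5.5000/3.4)·tan(0.11)·0.1 = 0.0554
v' = 5.5000 + 1.7000·0.1 = 5.6700

(-17.3504, 0.4206, 0.0554, 5.6700)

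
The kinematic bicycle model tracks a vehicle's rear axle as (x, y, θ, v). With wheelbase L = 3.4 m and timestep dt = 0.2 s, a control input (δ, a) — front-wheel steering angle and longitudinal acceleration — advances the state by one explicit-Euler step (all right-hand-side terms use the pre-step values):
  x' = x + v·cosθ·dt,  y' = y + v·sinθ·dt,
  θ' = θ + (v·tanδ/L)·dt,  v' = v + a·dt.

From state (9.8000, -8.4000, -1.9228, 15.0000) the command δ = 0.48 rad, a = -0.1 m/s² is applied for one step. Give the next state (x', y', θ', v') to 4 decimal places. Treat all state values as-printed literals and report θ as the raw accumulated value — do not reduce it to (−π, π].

(8.7657, -11.2161, -1.4634, 14.9800)

x' = 9.8000 + 15.0000·cos(-1.9228)·0.2 = 8.7657
y' = -8.4000 + 15.0000·sin(-1.9228)·0.2 = -11.2161
θ' = -1.9228 + (15.0000/3.4)·tan(0.48)·0.2 = -1.4634
v' = 15.0000 − 0.1000·0.2 = 14.9800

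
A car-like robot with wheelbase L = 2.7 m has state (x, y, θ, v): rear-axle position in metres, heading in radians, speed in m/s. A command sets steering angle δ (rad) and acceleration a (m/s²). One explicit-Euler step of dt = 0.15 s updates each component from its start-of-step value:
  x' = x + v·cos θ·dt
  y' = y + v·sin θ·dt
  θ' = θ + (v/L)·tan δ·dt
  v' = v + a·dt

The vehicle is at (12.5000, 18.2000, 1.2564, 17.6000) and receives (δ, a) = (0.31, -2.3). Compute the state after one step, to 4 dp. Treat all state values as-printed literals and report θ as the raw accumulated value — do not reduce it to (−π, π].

(13.3164, 20.7106, 1.5696, 17.2550)

x' = 12.5000 + 17.6000·cos(1.2564)·0.15 = 13.3164
y' = 18.2000 + 17.6000·sin(1.2564)·0.15 = 20.7106
θ' = 1.2564 + (17.6000/2.7)·tan(0.31)·0.15 = 1.5696
v' = 17.6000 − 2.3000·0.15 = 17.2550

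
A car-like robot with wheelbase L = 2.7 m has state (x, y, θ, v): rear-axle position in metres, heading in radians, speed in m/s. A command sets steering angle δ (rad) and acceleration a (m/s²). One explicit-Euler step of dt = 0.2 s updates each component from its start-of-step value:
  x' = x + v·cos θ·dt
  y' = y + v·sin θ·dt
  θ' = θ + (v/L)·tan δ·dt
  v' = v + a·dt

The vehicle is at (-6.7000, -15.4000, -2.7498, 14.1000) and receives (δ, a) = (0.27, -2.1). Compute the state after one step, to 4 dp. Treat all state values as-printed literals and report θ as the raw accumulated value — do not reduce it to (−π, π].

(-9.3063, -16.4768, -2.4607, 13.6800)

x' = -6.7000 + 14.1000·cos(-2.7498)·0.2 = -9.3063
y' = -15.4000 + 14.1000·sin(-2.7498)·0.2 = -16.4768
θ' = -2.7498 + (14.1000/2.7)·tan(0.27)·0.2 = -2.4607
v' = 14.1000 − 2.1000·0.2 = 13.6800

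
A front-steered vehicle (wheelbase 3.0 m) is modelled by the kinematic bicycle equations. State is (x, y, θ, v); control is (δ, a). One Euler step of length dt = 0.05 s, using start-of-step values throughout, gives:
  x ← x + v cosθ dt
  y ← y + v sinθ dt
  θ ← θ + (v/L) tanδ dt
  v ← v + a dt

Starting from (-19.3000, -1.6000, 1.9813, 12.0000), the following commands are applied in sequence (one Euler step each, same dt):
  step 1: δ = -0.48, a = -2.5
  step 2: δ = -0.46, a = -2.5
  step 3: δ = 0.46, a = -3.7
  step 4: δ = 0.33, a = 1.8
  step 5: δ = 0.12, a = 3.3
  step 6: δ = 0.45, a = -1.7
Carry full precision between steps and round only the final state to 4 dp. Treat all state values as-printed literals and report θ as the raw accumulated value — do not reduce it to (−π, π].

(-20.4527, 1.7311, 2.0608, 11.7350)

after step 1 (δ=-0.48, a=-2.5): (-19.539443, -1.049848, 1.877178, 11.875000)
after step 2 (δ=-0.46, a=-2.5): (-19.718524, -0.483748, 1.779120, 11.750000)
after step 3 (δ=0.46, a=-3.7): (-19.840031, 0.091049, 1.876146, 11.565000)
after step 4 (δ=0.33, a=1.8): (-20.013868, 0.642551, 1.942167, 11.655000)
after step 5 (δ=0.12, a=3.3): (-20.225344, 1.185575, 1.965590, 11.820000)
after step 6 (δ=0.45, a=-1.7): (-20.452653, 1.731113, 2.060752, 11.735000)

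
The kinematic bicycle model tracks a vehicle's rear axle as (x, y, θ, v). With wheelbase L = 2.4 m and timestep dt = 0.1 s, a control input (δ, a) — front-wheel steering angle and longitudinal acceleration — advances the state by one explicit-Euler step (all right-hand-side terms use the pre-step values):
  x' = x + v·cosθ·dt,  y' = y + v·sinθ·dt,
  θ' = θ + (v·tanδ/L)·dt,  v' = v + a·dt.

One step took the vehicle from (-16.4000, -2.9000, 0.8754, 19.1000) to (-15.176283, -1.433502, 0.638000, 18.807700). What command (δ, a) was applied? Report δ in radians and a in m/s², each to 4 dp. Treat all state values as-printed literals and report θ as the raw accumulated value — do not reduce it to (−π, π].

δ = -0.2899, a = -2.9230

a = (v'−v)/dt = (-0.292300)/0.1 = -2.9230
Δθ = θ'−θ = -0.237400;  (v·dt/L) = 19.1000·0.1/2.4 = 0.795833
tan δ = Δθ·L/(v·dt) = -0.298304  →  δ = -0.2899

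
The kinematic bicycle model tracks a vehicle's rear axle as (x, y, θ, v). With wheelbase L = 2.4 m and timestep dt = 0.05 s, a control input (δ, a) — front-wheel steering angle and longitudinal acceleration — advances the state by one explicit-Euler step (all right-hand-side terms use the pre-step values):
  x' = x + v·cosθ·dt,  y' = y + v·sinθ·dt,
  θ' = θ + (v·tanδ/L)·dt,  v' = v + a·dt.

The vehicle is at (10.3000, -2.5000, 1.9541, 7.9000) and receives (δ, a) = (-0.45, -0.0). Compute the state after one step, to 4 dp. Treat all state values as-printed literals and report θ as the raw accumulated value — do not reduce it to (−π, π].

(10.1523, -2.1337, 1.8746, 7.9000)

x' = 10.3000 + 7.9000·cos(1.9541)·0.05 = 10.1523
y' = -2.5000 + 7.9000·sin(1.9541)·0.05 = -2.1337
θ' = 1.9541 + (7.9000/2.4)·tan(-0.45)·0.05 = 1.8746
v' = 7.9000 + 0.0000·0.05 = 7.9000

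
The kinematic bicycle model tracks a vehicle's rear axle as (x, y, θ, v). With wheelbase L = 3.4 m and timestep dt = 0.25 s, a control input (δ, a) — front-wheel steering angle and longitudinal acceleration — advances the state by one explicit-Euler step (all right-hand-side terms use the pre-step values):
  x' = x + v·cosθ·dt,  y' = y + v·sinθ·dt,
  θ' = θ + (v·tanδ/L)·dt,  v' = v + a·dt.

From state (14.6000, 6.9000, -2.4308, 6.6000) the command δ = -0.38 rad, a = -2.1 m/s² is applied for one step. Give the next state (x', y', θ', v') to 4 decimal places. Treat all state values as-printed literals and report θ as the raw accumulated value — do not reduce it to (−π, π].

(13.3496, 5.8235, -2.6246, 6.0750)

x' = 14.6000 + 6.6000·cos(-2.4308)·0.25 = 13.3496
y' = 6.9000 + 6.6000·sin(-2.4308)·0.25 = 5.8235
θ' = -2.4308 + (6.6000/3.4)·tan(-0.38)·0.25 = -2.6246
v' = 6.6000 − 2.1000·0.25 = 6.0750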